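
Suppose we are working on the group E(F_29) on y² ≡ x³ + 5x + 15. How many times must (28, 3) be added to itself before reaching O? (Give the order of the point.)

5

2P: tangent at (28, 3): λ = (3·28² + 5)/(2·3) ≡ 8/6. 6⁻¹ ≡ 5 (mod 29) since 6·5 = 30 ≡ 1, so λ ≡ 8·5 ≡ 11.
  x = λ² - 28 - 28 = 121 - 56 ≡ 7; y = λ·(28 - 7) - 3 ≡ 25. → (7, 25)
3P: (7, 25) + (28, 3). λ = (3 - 25)/(28 - 7) ≡ 7/21 mod 29. 21⁻¹ ≡ 18 (mod 29) since 21·18 = 378 ≡ 1, so λ ≡ 10.
  x = λ² - 7 - 28 = 100 - 35 ≡ 7; y = λ·(7 - 7) - 25 ≡ 4. → (7, 4)
4P: (7, 4) + (28, 3). λ = (3 - 4)/(28 - 7) ≡ 28/21 mod 29. 21⁻¹ ≡ 18 (mod 29) since 21·18 = 378 ≡ 1, so λ ≡ 11.
  x = λ² - 7 - 28 = 121 - 35 ≡ 28; y = λ·(7 - 28) - 4 ≡ 26. → (28, 26)
5P: (28, 26) + (28, 3): same x and y₁ ≡ -y₂, so the sum is O.
5P = O, so the order is 5.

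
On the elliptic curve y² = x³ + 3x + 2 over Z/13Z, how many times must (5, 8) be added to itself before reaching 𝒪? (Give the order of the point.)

2P: tangent at (5, 8): λ = (3·5² + 3)/(2·8) ≡ 0/3. 3⁻¹ ≡ 9 (mod 13), so λ ≡ 0·9 ≡ 0.
  x = λ² - 5 - 5 = 0 - 10 ≡ 3; y = λ·(5 - 3) - 8 ≡ 5. → (3, 5)
3P: (3, 5) + (5, 8). λ = (8 - 5)/(5 - 3) ≡ 3/2 mod 13. 2⁻¹ ≡ 7 (mod 13), so λ ≡ 8.
  x = λ² - 3 - 5 = 64 - 8 ≡ 4; y = λ·(3 - 4) - 5 ≡ 0. → (4, 0)
4P: (4, 0) + (5, 8). λ = (8 - 0)/(5 - 4) ≡ 8/1 mod 13. 1⁻¹ ≡ 1 (mod 13), so λ ≡ 8.
  x = λ² - 4 - 5 = 64 - 9 ≡ 3; y = λ·(4 - 3) - 0 ≡ 8. → (3, 8)
5P: (3, 8) + (5, 8). λ = (8 - 8)/(5 - 3) ≡ 0/2 mod 13. 2⁻¹ ≡ 7 (mod 13) since 2·7 = 14 ≡ 1, so λ ≡ 0.
  x = λ² - 3 - 5 = 0 - 8 ≡ 5; y = λ·(3 - 5) - 8 ≡ 5. → (5, 5)
6P: (5, 5) + (5, 8): same x and y₁ ≡ -y₂, so the sum is 𝒪.
6P = 𝒪, so the order is 6.

6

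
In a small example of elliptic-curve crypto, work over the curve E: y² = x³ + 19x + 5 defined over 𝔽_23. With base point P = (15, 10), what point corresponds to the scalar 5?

(12, 11)

Double-and-add on 5 = (101)₂. Start with P = (15, 10) for the leading 1-bit.
double: tangent at (15, 10): λ = (3·15² + 19)/(2·10) ≡ 4/20. 20⁻¹ ≡ 15 (mod 23) since 20·15 = 300 ≡ 1, so λ ≡ 4·15 ≡ 14.
  x = λ² - 15 - 15 = 196 - 30 ≡ 5; y = λ·(15 - 5) - 10 ≡ 15. → (5, 15)
double: tangent at (5, 15): λ = (3·5² + 19)/(2·15) ≡ 2/7. 7⁻¹ ≡ 10 (mod 23), so λ ≡ 2·10 ≡ 20.
  x = λ² - 5 - 5 = 400 - 10 ≡ 22; y = λ·(5 - 22) - 15 ≡ 13. → (22, 13)
add P: (22, 13) + (15, 10). λ = (10 - 13)/(15 - 22) ≡ 20/16 mod 23. 16⁻¹ ≡ 13 (mod 23) since 16·13 = 208 ≡ 1, so λ ≡ 7.
  x = λ² - 22 - 15 = 49 - 37 ≡ 12; y = λ·(22 - 12) - 13 ≡ 11. → (12, 11)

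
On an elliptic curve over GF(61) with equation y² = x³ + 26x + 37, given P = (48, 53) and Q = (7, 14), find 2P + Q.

(39, 23)

First 2P:
Repeated addition: build up to 2P.
2P: tangent at (48, 53): λ = (3·48² + 26)/(2·53) ≡ 45/45. 45⁻¹ ≡ 19 (mod 61), so λ ≡ 45·19 ≡ 1.
  x = λ² - 48 - 48 = 1 - 96 ≡ 27; y = λ·(48 - 27) - 53 ≡ 29. → (27, 29)
2P = (27, 29).
Finally 2P + Q:
(27, 29) + (7, 14). λ = (14 - 29)/(7 - 27) ≡ 46/41 mod 61. 41⁻¹ ≡ 3 (mod 61), so λ ≡ 16.
  x = λ² - 27 - 7 = 256 - 34 ≡ 39; y = λ·(27 - 39) - 29 ≡ 23. → (39, 23)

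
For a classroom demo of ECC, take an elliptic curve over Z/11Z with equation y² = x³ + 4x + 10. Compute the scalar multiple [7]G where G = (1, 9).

Double-and-add on 7 = (111)₂. Start with G = (1, 9) for the leading 1-bit.
double: tangent at (1, 9): λ = (3·1² + 4)/(2·9) ≡ 7/7. 7⁻¹ ≡ 8 (mod 11), so λ ≡ 7·8 ≡ 1.
  x = λ² - 1 - 1 = 1 - 2 ≡ 10; y = λ·(1 - 10) - 9 ≡ 4. → (10, 4)
add G: (10, 4) + (1, 9). λ = (9 - 4)/(1 - 10) ≡ 5/2 mod 11. 2⁻¹ ≡ 6 (mod 11) since 2·6 = 12 ≡ 1, so λ ≡ 8.
  x = λ² - 10 - 1 = 64 - 11 ≡ 9; y = λ·(10 - 9) - 4 ≡ 4. → (9, 4)
double: tangent at (9, 4): λ = (3·9² + 4)/(2·4) ≡ 5/8. 8⁻¹ ≡ 7 (mod 11), so λ ≡ 5·7 ≡ 2.
  x = λ² - 9 - 9 = 4 - 18 ≡ 8; y = λ·(9 - 8) - 4 ≡ 9. → (8, 9)
add G: (8, 9) + (1, 9). λ = (9 - 9)/(1 - 8) ≡ 0/4 mod 11. 4⁻¹ ≡ 3 (mod 11) since 4·3 = 12 ≡ 1, so λ ≡ 0.
  x = λ² - 8 - 1 = 0 - 9 ≡ 2; y = λ·(8 - 2) - 9 ≡ 2. → (2, 2)

(2, 2)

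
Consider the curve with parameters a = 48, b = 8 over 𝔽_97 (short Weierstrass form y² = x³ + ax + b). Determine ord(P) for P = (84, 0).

2P: (84, 0) + (84, 0): same x and y₁ ≡ -y₂, so the sum is ∞.
2P = ∞, so the order is 2.

2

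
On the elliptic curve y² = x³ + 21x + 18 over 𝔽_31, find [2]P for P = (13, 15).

(6, 9)

tangent at (13, 15): λ = (3·13² + 21)/(2·15) ≡ 1/30. 30⁻¹ ≡ 30 (mod 31), so λ ≡ 1·30 ≡ 30.
  x = λ² - 13 - 13 = 900 - 26 ≡ 6; y = λ·(13 - 6) - 15 ≡ 9. → (6, 9)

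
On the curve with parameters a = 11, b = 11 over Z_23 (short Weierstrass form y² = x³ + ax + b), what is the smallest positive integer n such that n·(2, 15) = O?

9

2P: tangent at (2, 15): λ = (3·2² + 11)/(2·15) ≡ 0/7. 7⁻¹ ≡ 10 (mod 23) since 7·10 = 70 ≡ 1, so λ ≡ 0·10 ≡ 0.
  x = λ² - 2 - 2 = 0 - 4 ≡ 19; y = λ·(2 - 19) - 15 ≡ 8. → (19, 8)
3P: (19, 8) + (2, 15). λ = (15 - 8)/(2 - 19) ≡ 7/6 mod 23. 6⁻¹ ≡ 4 (mod 23), so λ ≡ 5.
  x = λ² - 19 - 2 = 25 - 21 ≡ 4; y = λ·(19 - 4) - 8 ≡ 21. → (4, 21)
4P: (4, 21) + (2, 15). λ = (15 - 21)/(2 - 4) ≡ 17/21 mod 23. 21⁻¹ ≡ 11 (mod 23), so λ ≡ 3.
  x = λ² - 4 - 2 = 9 - 6 ≡ 3; y = λ·(4 - 3) - 21 ≡ 5. → (3, 5)
5P: (3, 5) + (2, 15). λ = (15 - 5)/(2 - 3) ≡ 10/22 mod 23. 22⁻¹ ≡ 22 (mod 23) since 22·22 = 484 ≡ 1, so λ ≡ 13.
  x = λ² - 3 - 2 = 169 - 5 ≡ 3; y = λ·(3 - 3) - 5 ≡ 18. → (3, 18)
6P: (3, 18) + (2, 15). λ = (15 - 18)/(2 - 3) ≡ 20/22 mod 23. 22⁻¹ ≡ 22 (mod 23), so λ ≡ 3.
  x = λ² - 3 - 2 = 9 - 5 ≡ 4; y = λ·(3 - 4) - 18 ≡ 2. → (4, 2)
7P: (4, 2) + (2, 15). λ = (15 - 2)/(2 - 4) ≡ 13/21 mod 23. 21⁻¹ ≡ 11 (mod 23) since 21·11 = 231 ≡ 1, so λ ≡ 5.
  x = λ² - 4 - 2 = 25 - 6 ≡ 19; y = λ·(4 - 19) - 2 ≡ 15. → (19, 15)
8P: (19, 15) + (2, 15). λ = (15 - 15)/(2 - 19) ≡ 0/6 mod 23. 6⁻¹ ≡ 4 (mod 23), so λ ≡ 0.
  x = λ² - 19 - 2 = 0 - 21 ≡ 2; y = λ·(19 - 2) - 15 ≡ 8. → (2, 8)
9P: (2, 8) + (2, 15): same x and y₁ ≡ -y₂, so the sum is O.
9P = O, so the order is 9.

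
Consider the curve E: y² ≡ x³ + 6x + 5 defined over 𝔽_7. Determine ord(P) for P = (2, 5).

2P: tangent at (2, 5): λ = (3·2² + 6)/(2·5) ≡ 4/3. 3⁻¹ ≡ 5 (mod 7), so λ ≡ 4·5 ≡ 6.
  x = λ² - 2 - 2 = 36 - 4 ≡ 4; y = λ·(2 - 4) - 5 ≡ 4. → (4, 4)
3P: (4, 4) + (2, 5). λ = (5 - 4)/(2 - 4) ≡ 1/5 mod 7. 5⁻¹ ≡ 3 (mod 7), so λ ≡ 3.
  x = λ² - 4 - 2 = 9 - 6 ≡ 3; y = λ·(4 - 3) - 4 ≡ 6. → (3, 6)
4P: (3, 6) + (2, 5). λ = (5 - 6)/(2 - 3) ≡ 6/6 mod 7. 6⁻¹ ≡ 6 (mod 7), so λ ≡ 1.
  x = λ² - 3 - 2 = 1 - 5 ≡ 3; y = λ·(3 - 3) - 6 ≡ 1. → (3, 1)
5P: (3, 1) + (2, 5). λ = (5 - 1)/(2 - 3) ≡ 4/6 mod 7. 6⁻¹ ≡ 6 (mod 7), so λ ≡ 3.
  x = λ² - 3 - 2 = 9 - 5 ≡ 4; y = λ·(3 - 4) - 1 ≡ 3. → (4, 3)
6P: (4, 3) + (2, 5). λ = (5 - 3)/(2 - 4) ≡ 2/5 mod 7. 5⁻¹ ≡ 3 (mod 7), so λ ≡ 6.
  x = λ² - 4 - 2 = 36 - 6 ≡ 2; y = λ·(4 - 2) - 3 ≡ 2. → (2, 2)
7P: (2, 2) + (2, 5): same x and y₁ ≡ -y₂, so the sum is 𝒪.
7P = 𝒪, so the order is 7.

7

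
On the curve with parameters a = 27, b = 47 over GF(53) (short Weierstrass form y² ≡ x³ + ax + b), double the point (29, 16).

(47, 27)

tangent at (29, 16): λ = (3·29² + 27)/(2·16) ≡ 6/32. 32⁻¹ ≡ 5 (mod 53) since 32·5 = 160 ≡ 1, so λ ≡ 6·5 ≡ 30.
  x = λ² - 29 - 29 = 900 - 58 ≡ 47; y = λ·(29 - 47) - 16 ≡ 27. → (47, 27)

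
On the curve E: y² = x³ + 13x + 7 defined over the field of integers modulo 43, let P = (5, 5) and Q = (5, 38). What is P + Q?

O

The two points share x = 5 and their y-coordinates satisfy 5 + 38 ≡ 0 (mod 43), so they are inverses. Their sum is O.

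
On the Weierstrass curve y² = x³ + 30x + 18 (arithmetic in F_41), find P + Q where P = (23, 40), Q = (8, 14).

(11, 30)

(23, 40) + (8, 14). λ = (14 - 40)/(8 - 23) ≡ 15/26 mod 41. 26⁻¹ ≡ 30 (mod 41), so λ ≡ 40.
  x = λ² - 23 - 8 = 1600 - 31 ≡ 11; y = λ·(23 - 11) - 40 ≡ 30. → (11, 30)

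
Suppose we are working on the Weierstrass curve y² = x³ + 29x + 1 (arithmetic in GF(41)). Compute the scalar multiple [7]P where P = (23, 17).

Double-and-add on 7 = (111)₂. Start with P = (23, 17) for the leading 1-bit.
double: tangent at (23, 17): λ = (3·23² + 29)/(2·17) ≡ 17/34. 34⁻¹ ≡ 35 (mod 41), so λ ≡ 17·35 ≡ 21.
  x = λ² - 23 - 23 = 441 - 46 ≡ 26; y = λ·(23 - 26) - 17 ≡ 2. → (26, 2)
add P: (26, 2) + (23, 17). λ = (17 - 2)/(23 - 26) ≡ 15/38 mod 41. 38⁻¹ ≡ 27 (mod 41), so λ ≡ 36.
  x = λ² - 26 - 23 = 1296 - 49 ≡ 17; y = λ·(26 - 17) - 2 ≡ 35. → (17, 35)
double: tangent at (17, 35): λ = (3·17² + 29)/(2·35) ≡ 35/29. 29⁻¹ ≡ 17 (mod 41) since 29·17 = 493 ≡ 1, so λ ≡ 35·17 ≡ 21.
  x = λ² - 17 - 17 = 441 - 34 ≡ 38; y = λ·(17 - 38) - 35 ≡ 16. → (38, 16)
add P: (38, 16) + (23, 17). λ = (17 - 16)/(23 - 38) ≡ 1/26 mod 41. 26⁻¹ ≡ 30 (mod 41), so λ ≡ 30.
  x = λ² - 38 - 23 = 900 - 61 ≡ 19; y = λ·(38 - 19) - 16 ≡ 21. → (19, 21)

(19, 21)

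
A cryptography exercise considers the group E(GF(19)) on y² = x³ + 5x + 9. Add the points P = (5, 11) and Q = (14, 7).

(5, 11) + (14, 7). λ = (7 - 11)/(14 - 5) ≡ 15/9 mod 19. 9⁻¹ ≡ 17 (mod 19), so λ ≡ 8.
  x = λ² - 5 - 14 = 64 - 19 ≡ 7; y = λ·(5 - 7) - 11 ≡ 11. → (7, 11)

(7, 11)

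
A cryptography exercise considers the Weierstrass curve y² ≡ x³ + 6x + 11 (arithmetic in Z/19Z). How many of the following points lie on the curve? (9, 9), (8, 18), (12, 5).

(9, 9): 9² ≡ 5, rhs ≡ 15 → off.
(8, 18): 18² ≡ 1, rhs ≡ 1 → on.
(12, 5): 5² ≡ 6, rhs ≡ 6 → on.

2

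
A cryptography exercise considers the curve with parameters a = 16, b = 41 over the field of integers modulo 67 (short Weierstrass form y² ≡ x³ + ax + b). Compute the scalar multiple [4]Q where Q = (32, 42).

Repeated addition: build up to 4Q.
2Q: tangent at (32, 42): λ = (3·32² + 16)/(2·42) ≡ 6/17. 17⁻¹ ≡ 4 (mod 67) since 17·4 = 68 ≡ 1, so λ ≡ 6·4 ≡ 24.
  x = λ² - 32 - 32 = 576 - 64 ≡ 43; y = λ·(32 - 43) - 42 ≡ 29. → (43, 29)
3Q: (43, 29) + (32, 42). λ = (42 - 29)/(32 - 43) ≡ 13/56 mod 67. 56⁻¹ ≡ 6 (mod 67), so λ ≡ 11.
  x = λ² - 43 - 32 = 121 - 75 ≡ 46; y = λ·(43 - 46) - 29 ≡ 5. → (46, 5)
4Q: (46, 5) + (32, 42). λ = (42 - 5)/(32 - 46) ≡ 37/53 mod 67. 53⁻¹ ≡ 43 (mod 67), so λ ≡ 50.
  x = λ² - 46 - 32 = 2500 - 78 ≡ 10; y = λ·(46 - 10) - 5 ≡ 53. → (10, 53)

(10, 53)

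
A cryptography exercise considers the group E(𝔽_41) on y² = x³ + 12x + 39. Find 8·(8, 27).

(33, 13)

Write G = (8, 27).
Repeated addition: build up to 8G.
2G: tangent at (8, 27): λ = (3·8² + 12)/(2·27) ≡ 40/13. 13⁻¹ ≡ 19 (mod 41) since 13·19 = 247 ≡ 1, so λ ≡ 40·19 ≡ 22.
  x = λ² - 8 - 8 = 484 - 16 ≡ 17; y = λ·(8 - 17) - 27 ≡ 21. → (17, 21)
3G: (17, 21) + (8, 27). λ = (27 - 21)/(8 - 17) ≡ 6/32 mod 41. 32⁻¹ ≡ 9 (mod 41), so λ ≡ 13.
  x = λ² - 17 - 8 = 169 - 25 ≡ 21; y = λ·(17 - 21) - 21 ≡ 9. → (21, 9)
4G: (21, 9) + (8, 27). λ = (27 - 9)/(8 - 21) ≡ 18/28 mod 41. 28⁻¹ ≡ 22 (mod 41), so λ ≡ 27.
  x = λ² - 21 - 8 = 729 - 29 ≡ 3; y = λ·(21 - 3) - 9 ≡ 26. → (3, 26)
5G: (3, 26) + (8, 27). λ = (27 - 26)/(8 - 3) ≡ 1/5 mod 41. 5⁻¹ ≡ 33 (mod 41), so λ ≡ 33.
  x = λ² - 3 - 8 = 1089 - 11 ≡ 12; y = λ·(3 - 12) - 26 ≡ 5. → (12, 5)
6G: (12, 5) + (8, 27). λ = (27 - 5)/(8 - 12) ≡ 22/37 mod 41. 37⁻¹ ≡ 10 (mod 41), so λ ≡ 15.
  x = λ² - 12 - 8 = 225 - 20 ≡ 0; y = λ·(12 - 0) - 5 ≡ 11. → (0, 11)
7G: (0, 11) + (8, 27). λ = (27 - 11)/(8 - 0) ≡ 16/8 mod 41. 8⁻¹ ≡ 36 (mod 41), so λ ≡ 2.
  x = λ² - 0 - 8 = 4 - 8 ≡ 37; y = λ·(0 - 37) - 11 ≡ 38. → (37, 38)
8G: (37, 38) + (8, 27). λ = (27 - 38)/(8 - 37) ≡ 30/12 mod 41. 12⁻¹ ≡ 24 (mod 41), so λ ≡ 23.
  x = λ² - 37 - 8 = 529 - 45 ≡ 33; y = λ·(37 - 33) - 38 ≡ 13. → (33, 13)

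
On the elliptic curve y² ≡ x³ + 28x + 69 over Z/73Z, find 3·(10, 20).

(62, 6)

Write P = (10, 20).
Repeated addition: build up to 3P.
2P: tangent at (10, 20): λ = (3·10² + 28)/(2·20) ≡ 36/40. 40⁻¹ ≡ 42 (mod 73), so λ ≡ 36·42 ≡ 52.
  x = λ² - 10 - 10 = 2704 - 20 ≡ 56; y = λ·(10 - 56) - 20 ≡ 70. → (56, 70)
3P: (56, 70) + (10, 20). λ = (20 - 70)/(10 - 56) ≡ 23/27 mod 73. 27⁻¹ ≡ 46 (mod 73) since 27·46 = 1242 ≡ 1, so λ ≡ 36.
  x = λ² - 56 - 10 = 1296 - 66 ≡ 62; y = λ·(56 - 62) - 70 ≡ 6. → (62, 6)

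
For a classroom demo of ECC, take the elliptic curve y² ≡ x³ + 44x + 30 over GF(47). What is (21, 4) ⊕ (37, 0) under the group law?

(21, 4) + (37, 0). λ = (0 - 4)/(37 - 21) ≡ 43/16 mod 47. 16⁻¹ ≡ 3 (mod 47) since 16·3 = 48 ≡ 1, so λ ≡ 35.
  x = λ² - 21 - 37 = 1225 - 58 ≡ 39; y = λ·(21 - 39) - 4 ≡ 24. → (39, 24)

(39, 24)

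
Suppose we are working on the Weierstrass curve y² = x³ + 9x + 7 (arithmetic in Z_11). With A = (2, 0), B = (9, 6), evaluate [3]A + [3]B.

O

First 3A:
Repeated addition: build up to 3A.
2A: (2, 0) + (2, 0): same x and y₁ ≡ -y₂, so the sum is O.
3A: O + (2, 0) = (2, 0) (identity).
3A = (2, 0).
Next 3B:
Repeated addition: build up to 3B.
2B: tangent at (9, 6): λ = (3·9² + 9)/(2·6) ≡ 10/1. 1⁻¹ ≡ 1 (mod 11) since 1·1 = 1 ≡ 1, so λ ≡ 10·1 ≡ 10.
  x = λ² - 9 - 9 = 100 - 18 ≡ 5; y = λ·(9 - 5) - 6 ≡ 1. → (5, 1)
3B: (5, 1) + (9, 6). λ = (6 - 1)/(9 - 5) ≡ 5/4 mod 11. 4⁻¹ ≡ 3 (mod 11), so λ ≡ 4.
  x = λ² - 5 - 9 = 16 - 14 ≡ 2; y = λ·(5 - 2) - 1 ≡ 0. → (2, 0)
3B = (2, 0).
Finally 3A + 3B:
(2, 0) + (2, 0): same x and y₁ ≡ -y₂, so the sum is O.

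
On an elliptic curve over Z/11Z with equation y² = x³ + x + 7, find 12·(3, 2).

(1, 3)

Write P = (3, 2).
Repeated addition: build up to 12P.
2P: tangent at (3, 2): λ = (3·3² + 1)/(2·2) ≡ 6/4. 4⁻¹ ≡ 3 (mod 11), so λ ≡ 6·3 ≡ 7.
  x = λ² - 3 - 3 = 49 - 6 ≡ 10; y = λ·(3 - 10) - 2 ≡ 4. → (10, 4)
3P: (10, 4) + (3, 2). λ = (2 - 4)/(3 - 10) ≡ 9/4 mod 11. 4⁻¹ ≡ 3 (mod 11), so λ ≡ 5.
  x = λ² - 10 - 3 = 25 - 13 ≡ 1; y = λ·(10 - 1) - 4 ≡ 8. → (1, 8)
4P: (1, 8) + (3, 2). λ = (2 - 8)/(3 - 1) ≡ 5/2 mod 11. 2⁻¹ ≡ 6 (mod 11), so λ ≡ 8.
  x = λ² - 1 - 3 = 64 - 4 ≡ 5; y = λ·(1 - 5) - 8 ≡ 4. → (5, 4)
5P: (5, 4) + (3, 2). λ = (2 - 4)/(3 - 5) ≡ 9/9 mod 11. 9⁻¹ ≡ 5 (mod 11), so λ ≡ 1.
  x = λ² - 5 - 3 = 1 - 8 ≡ 4; y = λ·(5 - 4) - 4 ≡ 8. → (4, 8)
6P: (4, 8) + (3, 2). λ = (2 - 8)/(3 - 4) ≡ 5/10 mod 11. 10⁻¹ ≡ 10 (mod 11), so λ ≡ 6.
  x = λ² - 4 - 3 = 36 - 7 ≡ 7; y = λ·(4 - 7) - 8 ≡ 7. → (7, 7)
7P: (7, 7) + (3, 2). λ = (2 - 7)/(3 - 7) ≡ 6/7 mod 11. 7⁻¹ ≡ 8 (mod 11), so λ ≡ 4.
  x = λ² - 7 - 3 = 16 - 10 ≡ 6; y = λ·(7 - 6) - 7 ≡ 8. → (6, 8)
8P: (6, 8) + (3, 2). λ = (2 - 8)/(3 - 6) ≡ 5/8 mod 11. 8⁻¹ ≡ 7 (mod 11), so λ ≡ 2.
  x = λ² - 6 - 3 = 4 - 9 ≡ 6; y = λ·(6 - 6) - 8 ≡ 3. → (6, 3)
9P: (6, 3) + (3, 2). λ = (2 - 3)/(3 - 6) ≡ 10/8 mod 11. 8⁻¹ ≡ 7 (mod 11), so λ ≡ 4.
  x = λ² - 6 - 3 = 16 - 9 ≡ 7; y = λ·(6 - 7) - 3 ≡ 4. → (7, 4)
10P: (7, 4) + (3, 2). λ = (2 - 4)/(3 - 7) ≡ 9/7 mod 11. 7⁻¹ ≡ 8 (mod 11) since 7·8 = 56 ≡ 1, so λ ≡ 6.
  x = λ² - 7 - 3 = 36 - 10 ≡ 4; y = λ·(7 - 4) - 4 ≡ 3. → (4, 3)
11P: (4, 3) + (3, 2). λ = (2 - 3)/(3 - 4) ≡ 10/10 mod 11. 10⁻¹ ≡ 10 (mod 11), so λ ≡ 1.
  x = λ² - 4 - 3 = 1 - 7 ≡ 5; y = λ·(4 - 5) - 3 ≡ 7. → (5, 7)
12P: (5, 7) + (3, 2). λ = (2 - 7)/(3 - 5) ≡ 6/9 mod 11. 9⁻¹ ≡ 5 (mod 11), so λ ≡ 8.
  x = λ² - 5 - 3 = 64 - 8 ≡ 1; y = λ·(5 - 1) - 7 ≡ 3. → (1, 3)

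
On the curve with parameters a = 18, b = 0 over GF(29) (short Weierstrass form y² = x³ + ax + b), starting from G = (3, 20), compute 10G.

(16, 11)

Repeated addition: build up to 10G.
2G: tangent at (3, 20): λ = (3·3² + 18)/(2·20) ≡ 16/11. 11⁻¹ ≡ 8 (mod 29), so λ ≡ 16·8 ≡ 12.
  x = λ² - 3 - 3 = 144 - 6 ≡ 22; y = λ·(3 - 22) - 20 ≡ 13. → (22, 13)
3G: (22, 13) + (3, 20). λ = (20 - 13)/(3 - 22) ≡ 7/10 mod 29. 10⁻¹ ≡ 3 (mod 29) since 10·3 = 30 ≡ 1, so λ ≡ 21.
  x = λ² - 22 - 3 = 441 - 25 ≡ 10; y = λ·(22 - 10) - 13 ≡ 7. → (10, 7)
4G: (10, 7) + (3, 20). λ = (20 - 7)/(3 - 10) ≡ 13/22 mod 29. 22⁻¹ ≡ 4 (mod 29) since 22·4 = 88 ≡ 1, so λ ≡ 23.
  x = λ² - 10 - 3 = 529 - 13 ≡ 23; y = λ·(10 - 23) - 7 ≡ 13. → (23, 13)
5G: (23, 13) + (3, 20). λ = (20 - 13)/(3 - 23) ≡ 7/9 mod 29. 9⁻¹ ≡ 13 (mod 29), so λ ≡ 4.
  x = λ² - 23 - 3 = 16 - 26 ≡ 19; y = λ·(23 - 19) - 13 ≡ 3. → (19, 3)
6G: (19, 3) + (3, 20). λ = (20 - 3)/(3 - 19) ≡ 17/13 mod 29. 13⁻¹ ≡ 9 (mod 29) since 13·9 = 117 ≡ 1, so λ ≡ 8.
  x = λ² - 19 - 3 = 64 - 22 ≡ 13; y = λ·(19 - 13) - 3 ≡ 16. → (13, 16)
7G: (13, 16) + (3, 20). λ = (20 - 16)/(3 - 13) ≡ 4/19 mod 29. 19⁻¹ ≡ 26 (mod 29), so λ ≡ 17.
  x = λ² - 13 - 3 = 289 - 16 ≡ 12; y = λ·(13 - 12) - 16 ≡ 1. → (12, 1)
8G: (12, 1) + (3, 20). λ = (20 - 1)/(3 - 12) ≡ 19/20 mod 29. 20⁻¹ ≡ 16 (mod 29), so λ ≡ 14.
  x = λ² - 12 - 3 = 196 - 15 ≡ 7; y = λ·(12 - 7) - 1 ≡ 11. → (7, 11)
9G: (7, 11) + (3, 20). λ = (20 - 11)/(3 - 7) ≡ 9/25 mod 29. 25⁻¹ ≡ 7 (mod 29) since 25·7 = 175 ≡ 1, so λ ≡ 5.
  x = λ² - 7 - 3 = 25 - 10 ≡ 15; y = λ·(7 - 15) - 11 ≡ 7. → (15, 7)
10G: (15, 7) + (3, 20). λ = (20 - 7)/(3 - 15) ≡ 13/17 mod 29. 17⁻¹ ≡ 12 (mod 29), so λ ≡ 11.
  x = λ² - 15 - 3 = 121 - 18 ≡ 16; y = λ·(15 - 16) - 7 ≡ 11. → (16, 11)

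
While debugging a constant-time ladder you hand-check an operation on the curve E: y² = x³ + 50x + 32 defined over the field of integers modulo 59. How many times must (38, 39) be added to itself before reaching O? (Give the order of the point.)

6

2P: tangent at (38, 39): λ = (3·38² + 50)/(2·39) ≡ 16/19. 19⁻¹ ≡ 28 (mod 59) since 19·28 = 532 ≡ 1, so λ ≡ 16·28 ≡ 35.
  x = λ² - 38 - 38 = 1225 - 76 ≡ 28; y = λ·(38 - 28) - 39 ≡ 16. → (28, 16)
3P: (28, 16) + (38, 39). λ = (39 - 16)/(38 - 28) ≡ 23/10 mod 59. 10⁻¹ ≡ 6 (mod 59), so λ ≡ 20.
  x = λ² - 28 - 38 = 400 - 66 ≡ 39; y = λ·(28 - 39) - 16 ≡ 0. → (39, 0)
4P: (39, 0) + (38, 39). λ = (39 - 0)/(38 - 39) ≡ 39/58 mod 59. 58⁻¹ ≡ 58 (mod 59), so λ ≡ 20.
  x = λ² - 39 - 38 = 400 - 77 ≡ 28; y = λ·(39 - 28) - 0 ≡ 43. → (28, 43)
5P: (28, 43) + (38, 39). λ = (39 - 43)/(38 - 28) ≡ 55/10 mod 59. 10⁻¹ ≡ 6 (mod 59), so λ ≡ 35.
  x = λ² - 28 - 38 = 1225 - 66 ≡ 38; y = λ·(28 - 38) - 43 ≡ 20. → (38, 20)
6P: (38, 20) + (38, 39): same x and y₁ ≡ -y₂, so the sum is O.
6P = O, so the order is 6.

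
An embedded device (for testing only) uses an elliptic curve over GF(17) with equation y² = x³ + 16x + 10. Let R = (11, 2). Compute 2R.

(4, 11)

tangent at (11, 2): λ = (3·11² + 16)/(2·2) ≡ 5/4. 4⁻¹ ≡ 13 (mod 17), so λ ≡ 5·13 ≡ 14.
  x = λ² - 11 - 11 = 196 - 22 ≡ 4; y = λ·(11 - 4) - 2 ≡ 11. → (4, 11)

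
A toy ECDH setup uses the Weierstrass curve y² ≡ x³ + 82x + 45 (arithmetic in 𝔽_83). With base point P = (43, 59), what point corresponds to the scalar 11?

Double-and-add on 11 = (1011)₂. Start with P = (43, 59) for the leading 1-bit.
double: tangent at (43, 59): λ = (3·43² + 82)/(2·59) ≡ 68/35. 35⁻¹ ≡ 19 (mod 83), so λ ≡ 68·19 ≡ 47.
  x = λ² - 43 - 43 = 2209 - 86 ≡ 48; y = λ·(43 - 48) - 59 ≡ 38. → (48, 38)
double: tangent at (48, 38): λ = (3·48² + 82)/(2·38) ≡ 22/76. 76⁻¹ ≡ 71 (mod 83), so λ ≡ 22·71 ≡ 68.
  x = λ² - 48 - 48 = 4624 - 96 ≡ 46; y = λ·(48 - 46) - 38 ≡ 15. → (46, 15)
add P: (46, 15) + (43, 59). λ = (59 - 15)/(43 - 46) ≡ 44/80 mod 83. 80⁻¹ ≡ 55 (mod 83), so λ ≡ 13.
  x = λ² - 46 - 43 = 169 - 89 ≡ 80; y = λ·(46 - 80) - 15 ≡ 41. → (80, 41)
double: tangent at (80, 41): λ = (3·80² + 82)/(2·41) ≡ 26/82. 82⁻¹ ≡ 82 (mod 83), so λ ≡ 26·82 ≡ 57.
  x = λ² - 80 - 80 = 3249 - 160 ≡ 18; y = λ·(80 - 18) - 41 ≡ 7. → (18, 7)
add P: (18, 7) + (43, 59). λ = (59 - 7)/(43 - 18) ≡ 52/25 mod 83. 25⁻¹ ≡ 10 (mod 83) since 25·10 = 250 ≡ 1, so λ ≡ 22.
  x = λ² - 18 - 43 = 484 - 61 ≡ 8; y = λ·(18 - 8) - 7 ≡ 47. → (8, 47)

(8, 47)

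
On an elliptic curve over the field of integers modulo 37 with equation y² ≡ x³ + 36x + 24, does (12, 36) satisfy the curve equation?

yes

y² = 36² ≡ 1; x³ + 36x + 24 = 2184 ≡ 1 (mod 37). 1 = 1.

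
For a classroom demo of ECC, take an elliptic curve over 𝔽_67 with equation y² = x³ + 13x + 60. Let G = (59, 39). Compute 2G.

tangent at (59, 39): λ = (3·59² + 13)/(2·39) ≡ 4/11. 11⁻¹ ≡ 61 (mod 67) since 11·61 = 671 ≡ 1, so λ ≡ 4·61 ≡ 43.
  x = λ² - 59 - 59 = 1849 - 118 ≡ 56; y = λ·(59 - 56) - 39 ≡ 23. → (56, 23)

(56, 23)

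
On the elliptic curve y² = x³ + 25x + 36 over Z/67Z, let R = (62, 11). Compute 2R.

tangent at (62, 11): λ = (3·62² + 25)/(2·11) ≡ 33/22. 22⁻¹ ≡ 64 (mod 67) since 22·64 = 1408 ≡ 1, so λ ≡ 33·64 ≡ 35.
  x = λ² - 62 - 62 = 1225 - 124 ≡ 29; y = λ·(62 - 29) - 11 ≡ 5. → (29, 5)

(29, 5)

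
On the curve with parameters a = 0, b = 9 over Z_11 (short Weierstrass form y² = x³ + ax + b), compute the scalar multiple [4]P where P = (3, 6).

(0, 8)

Double-and-add on 4 = (100)₂. Start with P = (3, 6) for the leading 1-bit.
double: tangent at (3, 6): λ = (3·3² + 0)/(2·6) ≡ 5/1. 1⁻¹ ≡ 1 (mod 11), so λ ≡ 5·1 ≡ 5.
  x = λ² - 3 - 3 = 25 - 6 ≡ 8; y = λ·(3 - 8) - 6 ≡ 2. → (8, 2)
double: tangent at (8, 2): λ = (3·8² + 0)/(2·2) ≡ 5/4. 4⁻¹ ≡ 3 (mod 11), so λ ≡ 5·3 ≡ 4.
  x = λ² - 8 - 8 = 16 - 16 ≡ 0; y = λ·(8 - 0) - 2 ≡ 8. → (0, 8)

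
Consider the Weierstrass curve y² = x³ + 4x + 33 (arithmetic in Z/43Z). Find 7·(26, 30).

(41, 19)

Write P = (26, 30).
Double-and-add on 7 = (111)₂. Start with P = (26, 30) for the leading 1-bit.
double: tangent at (26, 30): λ = (3·26² + 4)/(2·30) ≡ 11/17. 17⁻¹ ≡ 38 (mod 43), so λ ≡ 11·38 ≡ 31.
  x = λ² - 26 - 26 = 961 - 52 ≡ 6; y = λ·(26 - 6) - 30 ≡ 31. → (6, 31)
add P: (6, 31) + (26, 30). λ = (30 - 31)/(26 - 6) ≡ 42/20 mod 43. 20⁻¹ ≡ 28 (mod 43) since 20·28 = 560 ≡ 1, so λ ≡ 15.
  x = λ² - 6 - 26 = 225 - 32 ≡ 21; y = λ·(6 - 21) - 31 ≡ 2. → (21, 2)
double: tangent at (21, 2): λ = (3·21² + 4)/(2·2) ≡ 37/4. 4⁻¹ ≡ 11 (mod 43), so λ ≡ 37·11 ≡ 20.
  x = λ² - 21 - 21 = 400 - 42 ≡ 14; y = λ·(21 - 14) - 2 ≡ 9. → (14, 9)
add P: (14, 9) + (26, 30). λ = (30 - 9)/(26 - 14) ≡ 21/12 mod 43. 12⁻¹ ≡ 18 (mod 43) since 12·18 = 216 ≡ 1, so λ ≡ 34.
  x = λ² - 14 - 26 = 1156 - 40 ≡ 41; y = λ·(14 - 41) - 9 ≡ 19. → (41, 19)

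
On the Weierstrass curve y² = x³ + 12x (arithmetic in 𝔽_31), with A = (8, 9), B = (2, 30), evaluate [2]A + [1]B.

(20, 26)

First 2A:
Repeated addition: build up to 2A.
2A: tangent at (8, 9): λ = (3·8² + 12)/(2·9) ≡ 18/18. 18⁻¹ ≡ 19 (mod 31), so λ ≡ 18·19 ≡ 1.
  x = λ² - 8 - 8 = 1 - 16 ≡ 16; y = λ·(8 - 16) - 9 ≡ 14. → (16, 14)
2A = (16, 14).
Finally 2A + B:
(16, 14) + (2, 30). λ = (30 - 14)/(2 - 16) ≡ 16/17 mod 31. 17⁻¹ ≡ 11 (mod 31) since 17·11 = 187 ≡ 1, so λ ≡ 21.
  x = λ² - 16 - 2 = 441 - 18 ≡ 20; y = λ·(16 - 20) - 14 ≡ 26. → (20, 26)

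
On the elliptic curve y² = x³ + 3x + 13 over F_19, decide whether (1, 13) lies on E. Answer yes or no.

y² = 13² ≡ 17; x³ + 3x + 13 = 17 ≡ 17 (mod 19). 17 = 17.

yes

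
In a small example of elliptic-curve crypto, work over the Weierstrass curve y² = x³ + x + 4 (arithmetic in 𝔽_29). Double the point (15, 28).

tangent at (15, 28): λ = (3·15² + 1)/(2·28) ≡ 9/27. 27⁻¹ ≡ 14 (mod 29), so λ ≡ 9·14 ≡ 10.
  x = λ² - 15 - 15 = 100 - 30 ≡ 12; y = λ·(15 - 12) - 28 ≡ 2. → (12, 2)

(12, 2)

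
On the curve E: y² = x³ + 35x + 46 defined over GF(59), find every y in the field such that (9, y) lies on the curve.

x³ + 35x + 46 = 1090 ≡ 28 (mod 59).
Square roots of 28 mod 59: 21 and 38 (since 21² = 441 ≡ 28).

21, 38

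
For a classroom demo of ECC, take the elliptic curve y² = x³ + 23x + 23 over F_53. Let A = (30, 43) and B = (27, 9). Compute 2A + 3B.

(46, 7)

First 2A:
Repeated addition: build up to 2A.
2A: tangent at (30, 43): λ = (3·30² + 23)/(2·43) ≡ 20/33. 33⁻¹ ≡ 45 (mod 53) since 33·45 = 1485 ≡ 1, so λ ≡ 20·45 ≡ 52.
  x = λ² - 30 - 30 = 2704 - 60 ≡ 47; y = λ·(30 - 47) - 43 ≡ 27. → (47, 27)
2A = (47, 27).
Next 3B:
Repeated addition: build up to 3B.
2B: tangent at (27, 9): λ = (3·27² + 23)/(2·9) ≡ 37/18. 18⁻¹ ≡ 3 (mod 53), so λ ≡ 37·3 ≡ 5.
  x = λ² - 27 - 27 = 25 - 54 ≡ 24; y = λ·(27 - 24) - 9 ≡ 6. → (24, 6)
3B: (24, 6) + (27, 9). λ = (9 - 6)/(27 - 24) ≡ 3/3 mod 53. 3⁻¹ ≡ 18 (mod 53), so λ ≡ 1.
  x = λ² - 24 - 27 = 1 - 51 ≡ 3; y = λ·(24 - 3) - 6 ≡ 15. → (3, 15)
3B = (3, 15).
Finally 2A + 3B:
(47, 27) + (3, 15). λ = (15 - 27)/(3 - 47) ≡ 41/9 mod 53. 9⁻¹ ≡ 6 (mod 53), so λ ≡ 34.
  x = λ² - 47 - 3 = 1156 - 50 ≡ 46; y = λ·(47 - 46) - 27 ≡ 7. → (46, 7)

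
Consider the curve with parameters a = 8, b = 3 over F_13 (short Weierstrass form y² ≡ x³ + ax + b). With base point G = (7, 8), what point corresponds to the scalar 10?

Double-and-add on 10 = (1010)₂. Start with G = (7, 8) for the leading 1-bit.
double: tangent at (7, 8): λ = (3·7² + 8)/(2·8) ≡ 12/3. 3⁻¹ ≡ 9 (mod 13), so λ ≡ 12·9 ≡ 4.
  x = λ² - 7 - 7 = 16 - 14 ≡ 2; y = λ·(7 - 2) - 8 ≡ 12. → (2, 12)
double: tangent at (2, 12): λ = (3·2² + 8)/(2·12) ≡ 7/11. 11⁻¹ ≡ 6 (mod 13), so λ ≡ 7·6 ≡ 3.
  x = λ² - 2 - 2 = 9 - 4 ≡ 5; y = λ·(2 - 5) - 12 ≡ 5. → (5, 5)
add G: (5, 5) + (7, 8). λ = (8 - 5)/(7 - 5) ≡ 3/2 mod 13. 2⁻¹ ≡ 7 (mod 13) since 2·7 = 14 ≡ 1, so λ ≡ 8.
  x = λ² - 5 - 7 = 64 - 12 ≡ 0; y = λ·(5 - 0) - 5 ≡ 9. → (0, 9)
double: tangent at (0, 9): λ = (3·0² + 8)/(2·9) ≡ 8/5. 5⁻¹ ≡ 8 (mod 13), so λ ≡ 8·8 ≡ 12.
  x = λ² - 0 - 0 = 144 - 0 ≡ 1; y = λ·(0 - 1) - 9 ≡ 5. → (1, 5)

(1, 5)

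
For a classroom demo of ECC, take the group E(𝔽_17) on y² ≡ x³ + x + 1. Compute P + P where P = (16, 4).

(15, 5)

tangent at (16, 4): λ = (3·16² + 1)/(2·4) ≡ 4/8. 8⁻¹ ≡ 15 (mod 17) since 8·15 = 120 ≡ 1, so λ ≡ 4·15 ≡ 9.
  x = λ² - 16 - 16 = 81 - 32 ≡ 15; y = λ·(16 - 15) - 4 ≡ 5. → (15, 5)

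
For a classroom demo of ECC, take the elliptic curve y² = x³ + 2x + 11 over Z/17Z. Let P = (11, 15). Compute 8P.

Double-and-add on 8 = (1000)₂. Start with P = (11, 15) for the leading 1-bit.
double: tangent at (11, 15): λ = (3·11² + 2)/(2·15) ≡ 8/13. 13⁻¹ ≡ 4 (mod 17), so λ ≡ 8·4 ≡ 15.
  x = λ² - 11 - 11 = 225 - 22 ≡ 16; y = λ·(11 - 16) - 15 ≡ 12. → (16, 12)
double: tangent at (16, 12): λ = (3·16² + 2)/(2·12) ≡ 5/7. 7⁻¹ ≡ 5 (mod 17) since 7·5 = 35 ≡ 1, so λ ≡ 5·5 ≡ 8.
  x = λ² - 16 - 16 = 64 - 32 ≡ 15; y = λ·(16 - 15) - 12 ≡ 13. → (15, 13)
double: tangent at (15, 13): λ = (3·15² + 2)/(2·13) ≡ 14/9. 9⁻¹ ≡ 2 (mod 17), so λ ≡ 14·2 ≡ 11.
  x = λ² - 15 - 15 = 121 - 30 ≡ 6; y = λ·(15 - 6) - 13 ≡ 1. → (6, 1)

(6, 1)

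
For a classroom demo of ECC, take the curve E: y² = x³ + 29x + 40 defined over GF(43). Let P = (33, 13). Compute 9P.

(5, 3)

Repeated addition: build up to 9P.
2P: tangent at (33, 13): λ = (3·33² + 29)/(2·13) ≡ 28/26. 26⁻¹ ≡ 5 (mod 43), so λ ≡ 28·5 ≡ 11.
  x = λ² - 33 - 33 = 121 - 66 ≡ 12; y = λ·(33 - 12) - 13 ≡ 3. → (12, 3)
3P: (12, 3) + (33, 13). λ = (13 - 3)/(33 - 12) ≡ 10/21 mod 43. 21⁻¹ ≡ 41 (mod 43), so λ ≡ 23.
  x = λ² - 12 - 33 = 529 - 45 ≡ 11; y = λ·(12 - 11) - 3 ≡ 20. → (11, 20)
4P: (11, 20) + (33, 13). λ = (13 - 20)/(33 - 11) ≡ 36/22 mod 43. 22⁻¹ ≡ 2 (mod 43) since 22·2 = 44 ≡ 1, so λ ≡ 29.
  x = λ² - 11 - 33 = 841 - 44 ≡ 23; y = λ·(11 - 23) - 20 ≡ 19. → (23, 19)
5P: (23, 19) + (33, 13). λ = (13 - 19)/(33 - 23) ≡ 37/10 mod 43. 10⁻¹ ≡ 13 (mod 43) since 10·13 = 130 ≡ 1, so λ ≡ 8.
  x = λ² - 23 - 33 = 64 - 56 ≡ 8; y = λ·(23 - 8) - 19 ≡ 15. → (8, 15)
6P: (8, 15) + (33, 13). λ = (13 - 15)/(33 - 8) ≡ 41/25 mod 43. 25⁻¹ ≡ 31 (mod 43), so λ ≡ 24.
  x = λ² - 8 - 33 = 576 - 41 ≡ 19; y = λ·(8 - 19) - 15 ≡ 22. → (19, 22)
7P: (19, 22) + (33, 13). λ = (13 - 22)/(33 - 19) ≡ 34/14 mod 43. 14⁻¹ ≡ 40 (mod 43) since 14·40 = 560 ≡ 1, so λ ≡ 27.
  x = λ² - 19 - 33 = 729 - 52 ≡ 32; y = λ·(19 - 32) - 22 ≡ 14. → (32, 14)
8P: (32, 14) + (33, 13). λ = (13 - 14)/(33 - 32) ≡ 42/1 mod 43. 1⁻¹ ≡ 1 (mod 43) since 1·1 = 1 ≡ 1, so λ ≡ 42.
  x = λ² - 32 - 33 = 1764 - 65 ≡ 22; y = λ·(32 - 22) - 14 ≡ 19. → (22, 19)
9P: (22, 19) + (33, 13). λ = (13 - 19)/(33 - 22) ≡ 37/11 mod 43. 11⁻¹ ≡ 4 (mod 43), so λ ≡ 19.
  x = λ² - 22 - 33 = 361 - 55 ≡ 5; y = λ·(22 - 5) - 19 ≡ 3. → (5, 3)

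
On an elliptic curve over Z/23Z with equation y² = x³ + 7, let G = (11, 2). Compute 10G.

Repeated addition: build up to 10G.
2G: tangent at (11, 2): λ = (3·11² + 0)/(2·2) ≡ 18/4. 4⁻¹ ≡ 6 (mod 23) since 4·6 = 24 ≡ 1, so λ ≡ 18·6 ≡ 16.
  x = λ² - 11 - 11 = 256 - 22 ≡ 4; y = λ·(11 - 4) - 2 ≡ 18. → (4, 18)
3G: (4, 18) + (11, 2). λ = (2 - 18)/(11 - 4) ≡ 7/7 mod 23. 7⁻¹ ≡ 10 (mod 23) since 7·10 = 70 ≡ 1, so λ ≡ 1.
  x = λ² - 4 - 11 = 1 - 15 ≡ 9; y = λ·(4 - 9) - 18 ≡ 0. → (9, 0)
4G: (9, 0) + (11, 2). λ = (2 - 0)/(11 - 9) ≡ 2/2 mod 23. 2⁻¹ ≡ 12 (mod 23) since 2·12 = 24 ≡ 1, so λ ≡ 1.
  x = λ² - 9 - 11 = 1 - 20 ≡ 4; y = λ·(9 - 4) - 0 ≡ 5. → (4, 5)
5G: (4, 5) + (11, 2). λ = (2 - 5)/(11 - 4) ≡ 20/7 mod 23. 7⁻¹ ≡ 10 (mod 23), so λ ≡ 16.
  x = λ² - 4 - 11 = 256 - 15 ≡ 11; y = λ·(4 - 11) - 5 ≡ 21. → (11, 21)
6G: (11, 21) + (11, 2): same x and y₁ ≡ -y₂, so the sum is O.
7G: O + (11, 2) = (11, 2) (identity).
8G: tangent at (11, 2): λ = (3·11² + 0)/(2·2) ≡ 18/4. 4⁻¹ ≡ 6 (mod 23), so λ ≡ 18·6 ≡ 16.
  x = λ² - 11 - 11 = 256 - 22 ≡ 4; y = λ·(11 - 4) - 2 ≡ 18. → (4, 18)
9G: (4, 18) + (11, 2). λ = (2 - 18)/(11 - 4) ≡ 7/7 mod 23. 7⁻¹ ≡ 10 (mod 23) since 7·10 = 70 ≡ 1, so λ ≡ 1.
  x = λ² - 4 - 11 = 1 - 15 ≡ 9; y = λ·(4 - 9) - 18 ≡ 0. → (9, 0)
10G: (9, 0) + (11, 2). λ = (2 - 0)/(11 - 9) ≡ 2/2 mod 23. 2⁻¹ ≡ 12 (mod 23) since 2·12 = 24 ≡ 1, so λ ≡ 1.
  x = λ² - 9 - 11 = 1 - 20 ≡ 4; y = λ·(9 - 4) - 0 ≡ 5. → (4, 5)

(4, 5)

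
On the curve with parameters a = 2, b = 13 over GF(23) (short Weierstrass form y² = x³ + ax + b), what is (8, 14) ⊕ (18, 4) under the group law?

(8, 14) + (18, 4). λ = (4 - 14)/(18 - 8) ≡ 13/10 mod 23. 10⁻¹ ≡ 7 (mod 23) since 10·7 = 70 ≡ 1, so λ ≡ 22.
  x = λ² - 8 - 18 = 484 - 26 ≡ 21; y = λ·(8 - 21) - 14 ≡ 22. → (21, 22)

(21, 22)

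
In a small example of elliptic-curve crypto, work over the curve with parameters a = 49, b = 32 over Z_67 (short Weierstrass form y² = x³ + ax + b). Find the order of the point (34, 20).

8

2P: tangent at (34, 20): λ = (3·34² + 49)/(2·20) ≡ 33/40. 40⁻¹ ≡ 62 (mod 67), so λ ≡ 33·62 ≡ 36.
  x = λ² - 34 - 34 = 1296 - 68 ≡ 22; y = λ·(34 - 22) - 20 ≡ 10. → (22, 10)
3P: (22, 10) + (34, 20). λ = (20 - 10)/(34 - 22) ≡ 10/12 mod 67. 12⁻¹ ≡ 28 (mod 67), so λ ≡ 12.
  x = λ² - 22 - 34 = 144 - 56 ≡ 21; y = λ·(22 - 21) - 10 ≡ 2. → (21, 2)
4P: (21, 2) + (34, 20). λ = (20 - 2)/(34 - 21) ≡ 18/13 mod 67. 13⁻¹ ≡ 31 (mod 67), so λ ≡ 22.
  x = λ² - 21 - 34 = 484 - 55 ≡ 27; y = λ·(21 - 27) - 2 ≡ 0. → (27, 0)
5P: (27, 0) + (34, 20). λ = (20 - 0)/(34 - 27) ≡ 20/7 mod 67. 7⁻¹ ≡ 48 (mod 67), so λ ≡ 22.
  x = λ² - 27 - 34 = 484 - 61 ≡ 21; y = λ·(27 - 21) - 0 ≡ 65. → (21, 65)
6P: (21, 65) + (34, 20). λ = (20 - 65)/(34 - 21) ≡ 22/13 mod 67. 13⁻¹ ≡ 31 (mod 67) since 13·31 = 403 ≡ 1, so λ ≡ 12.
  x = λ² - 21 - 34 = 144 - 55 ≡ 22; y = λ·(21 - 22) - 65 ≡ 57. → (22, 57)
7P: (22, 57) + (34, 20). λ = (20 - 57)/(34 - 22) ≡ 30/12 mod 67. 12⁻¹ ≡ 28 (mod 67), so λ ≡ 36.
  x = λ² - 22 - 34 = 1296 - 56 ≡ 34; y = λ·(22 - 34) - 57 ≡ 47. → (34, 47)
8P: (34, 47) + (34, 20): same x and y₁ ≡ -y₂, so the sum is O.
8P = O, so the order is 8.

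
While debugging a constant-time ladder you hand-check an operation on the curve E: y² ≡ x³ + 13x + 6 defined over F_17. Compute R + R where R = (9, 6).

(14, 12)

tangent at (9, 6): λ = (3·9² + 13)/(2·6) ≡ 1/12. 12⁻¹ ≡ 10 (mod 17), so λ ≡ 1·10 ≡ 10.
  x = λ² - 9 - 9 = 100 - 18 ≡ 14; y = λ·(9 - 14) - 6 ≡ 12. → (14, 12)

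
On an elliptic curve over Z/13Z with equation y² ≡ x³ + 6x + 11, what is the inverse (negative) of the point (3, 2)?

(3, 11)

-(3, 2) = (3, -2 mod 13) = (3, 11).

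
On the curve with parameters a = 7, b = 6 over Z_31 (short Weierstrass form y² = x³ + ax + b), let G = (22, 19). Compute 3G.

(17, 27)

Repeated addition: build up to 3G.
2G: tangent at (22, 19): λ = (3·22² + 7)/(2·19) ≡ 2/7. 7⁻¹ ≡ 9 (mod 31), so λ ≡ 2·9 ≡ 18.
  x = λ² - 22 - 22 = 324 - 44 ≡ 1; y = λ·(22 - 1) - 19 ≡ 18. → (1, 18)
3G: (1, 18) + (22, 19). λ = (19 - 18)/(22 - 1) ≡ 1/21 mod 31. 21⁻¹ ≡ 3 (mod 31), so λ ≡ 3.
  x = λ² - 1 - 22 = 9 - 23 ≡ 17; y = λ·(1 - 17) - 18 ≡ 27. → (17, 27)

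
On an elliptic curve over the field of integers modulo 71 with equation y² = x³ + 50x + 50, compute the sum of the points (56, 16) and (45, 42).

(56, 16) + (45, 42). λ = (42 - 16)/(45 - 56) ≡ 26/60 mod 71. 60⁻¹ ≡ 58 (mod 71), so λ ≡ 17.
  x = λ² - 56 - 45 = 289 - 101 ≡ 46; y = λ·(56 - 46) - 16 ≡ 12. → (46, 12)

(46, 12)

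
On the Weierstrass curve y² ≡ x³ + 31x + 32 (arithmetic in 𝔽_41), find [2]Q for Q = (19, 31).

tangent at (19, 31): λ = (3·19² + 31)/(2·31) ≡ 7/21. 21⁻¹ ≡ 2 (mod 41), so λ ≡ 7·2 ≡ 14.
  x = λ² - 19 - 19 = 196 - 38 ≡ 35; y = λ·(19 - 35) - 31 ≡ 32. → (35, 32)

(35, 32)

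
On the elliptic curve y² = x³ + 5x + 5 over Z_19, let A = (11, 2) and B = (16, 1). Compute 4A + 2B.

(15, 4)

First 4A:
Double-and-add on 4 = (100)₂. Start with A = (11, 2) for the leading 1-bit.
double: tangent at (11, 2): λ = (3·11² + 5)/(2·2) ≡ 7/4. 4⁻¹ ≡ 5 (mod 19), so λ ≡ 7·5 ≡ 16.
  x = λ² - 11 - 11 = 256 - 22 ≡ 6; y = λ·(11 - 6) - 2 ≡ 2. → (6, 2)
double: tangent at (6, 2): λ = (3·6² + 5)/(2·2) ≡ 18/4. 4⁻¹ ≡ 5 (mod 19), so λ ≡ 18·5 ≡ 14.
  x = λ² - 6 - 6 = 196 - 12 ≡ 13; y = λ·(6 - 13) - 2 ≡ 14. → (13, 14)
4A = (13, 14).
Next 2B:
Repeated addition: build up to 2B.
2B: tangent at (16, 1): λ = (3·16² + 5)/(2·1) ≡ 13/2. 2⁻¹ ≡ 10 (mod 19), so λ ≡ 13·10 ≡ 16.
  x = λ² - 16 - 16 = 256 - 32 ≡ 15; y = λ·(16 - 15) - 1 ≡ 15. → (15, 15)
2B = (15, 15).
Finally 4A + 2B:
(13, 14) + (15, 15). λ = (15 - 14)/(15 - 13) ≡ 1/2 mod 19. 2⁻¹ ≡ 10 (mod 19), so λ ≡ 10.
  x = λ² - 13 - 15 = 100 - 28 ≡ 15; y = λ·(13 - 15) - 14 ≡ 4. → (15, 4)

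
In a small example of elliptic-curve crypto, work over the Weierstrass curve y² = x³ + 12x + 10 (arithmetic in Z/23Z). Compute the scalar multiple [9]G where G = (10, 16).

Double-and-add on 9 = (1001)₂. Start with G = (10, 16) for the leading 1-bit.
double: tangent at (10, 16): λ = (3·10² + 12)/(2·16) ≡ 13/9. 9⁻¹ ≡ 18 (mod 23), so λ ≡ 13·18 ≡ 4.
  x = λ² - 10 - 10 = 16 - 20 ≡ 19; y = λ·(10 - 19) - 16 ≡ 17. → (19, 17)
double: tangent at (19, 17): λ = (3·19² + 12)/(2·17) ≡ 14/11. 11⁻¹ ≡ 21 (mod 23), so λ ≡ 14·21 ≡ 18.
  x = λ² - 19 - 19 = 324 - 38 ≡ 10; y = λ·(19 - 10) - 17 ≡ 7. → (10, 7)
double: tangent at (10, 7): λ = (3·10² + 12)/(2·7) ≡ 13/14. 14⁻¹ ≡ 5 (mod 23) since 14·5 = 70 ≡ 1, so λ ≡ 13·5 ≡ 19.
  x = λ² - 10 - 10 = 361 - 20 ≡ 19; y = λ·(10 - 19) - 7 ≡ 6. → (19, 6)
add G: (19, 6) + (10, 16). λ = (16 - 6)/(10 - 19) ≡ 10/14 mod 23. 14⁻¹ ≡ 5 (mod 23), so λ ≡ 4.
  x = λ² - 19 - 10 = 16 - 29 ≡ 10; y = λ·(19 - 10) - 6 ≡ 7. → (10, 7)

(10, 7)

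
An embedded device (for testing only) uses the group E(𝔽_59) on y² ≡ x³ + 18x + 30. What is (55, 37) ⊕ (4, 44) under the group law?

(55, 37) + (4, 44). λ = (44 - 37)/(4 - 55) ≡ 7/8 mod 59. 8⁻¹ ≡ 37 (mod 59), so λ ≡ 23.
  x = λ² - 55 - 4 = 529 - 59 ≡ 57; y = λ·(55 - 57) - 37 ≡ 35. → (57, 35)

(57, 35)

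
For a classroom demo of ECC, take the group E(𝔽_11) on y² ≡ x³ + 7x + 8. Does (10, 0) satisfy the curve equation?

yes

y² = 0² ≡ 0; x³ + 7x + 8 = 1078 ≡ 0 (mod 11). 0 = 0.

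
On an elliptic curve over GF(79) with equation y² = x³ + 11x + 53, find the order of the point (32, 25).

6

2P: tangent at (32, 25): λ = (3·32² + 11)/(2·25) ≡ 2/50. 50⁻¹ ≡ 49 (mod 79), so λ ≡ 2·49 ≡ 19.
  x = λ² - 32 - 32 = 361 - 64 ≡ 60; y = λ·(32 - 60) - 25 ≡ 75. → (60, 75)
3P: (60, 75) + (32, 25). λ = (25 - 75)/(32 - 60) ≡ 29/51 mod 79. 51⁻¹ ≡ 31 (mod 79), so λ ≡ 30.
  x = λ² - 60 - 32 = 900 - 92 ≡ 18; y = λ·(60 - 18) - 75 ≡ 0. → (18, 0)
4P: (18, 0) + (32, 25). λ = (25 - 0)/(32 - 18) ≡ 25/14 mod 79. 14⁻¹ ≡ 17 (mod 79), so λ ≡ 30.
  x = λ² - 18 - 32 = 900 - 50 ≡ 60; y = λ·(18 - 60) - 0 ≡ 4. → (60, 4)
5P: (60, 4) + (32, 25). λ = (25 - 4)/(32 - 60) ≡ 21/51 mod 79. 51⁻¹ ≡ 31 (mod 79), so λ ≡ 19.
  x = λ² - 60 - 32 = 361 - 92 ≡ 32; y = λ·(60 - 32) - 4 ≡ 54. → (32, 54)
6P: (32, 54) + (32, 25): same x and y₁ ≡ -y₂, so the sum is O.
6P = O, so the order is 6.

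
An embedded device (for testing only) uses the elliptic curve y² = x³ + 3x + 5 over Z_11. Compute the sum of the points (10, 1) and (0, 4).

(10, 1) + (0, 4). λ = (4 - 1)/(0 - 10) ≡ 3/1 mod 11. 1⁻¹ ≡ 1 (mod 11), so λ ≡ 3.
  x = λ² - 10 - 0 = 9 - 10 ≡ 10; y = λ·(10 - 10) - 1 ≡ 10. → (10, 10)

(10, 10)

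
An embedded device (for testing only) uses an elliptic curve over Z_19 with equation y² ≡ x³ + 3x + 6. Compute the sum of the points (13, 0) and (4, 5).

(7, 3)

(13, 0) + (4, 5). λ = (5 - 0)/(4 - 13) ≡ 5/10 mod 19. 10⁻¹ ≡ 2 (mod 19), so λ ≡ 10.
  x = λ² - 13 - 4 = 100 - 17 ≡ 7; y = λ·(13 - 7) - 0 ≡ 3. → (7, 3)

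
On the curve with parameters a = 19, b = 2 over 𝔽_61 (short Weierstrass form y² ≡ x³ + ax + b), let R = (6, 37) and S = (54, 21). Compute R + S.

(6, 37) + (54, 21). λ = (21 - 37)/(54 - 6) ≡ 45/48 mod 61. 48⁻¹ ≡ 14 (mod 61) since 48·14 = 672 ≡ 1, so λ ≡ 20.
  x = λ² - 6 - 54 = 400 - 60 ≡ 35; y = λ·(6 - 35) - 37 ≡ 54. → (35, 54)

(35, 54)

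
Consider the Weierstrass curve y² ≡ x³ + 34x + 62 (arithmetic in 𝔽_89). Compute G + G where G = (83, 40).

tangent at (83, 40): λ = (3·83² + 34)/(2·40) ≡ 53/80. 80⁻¹ ≡ 79 (mod 89), so λ ≡ 53·79 ≡ 4.
  x = λ² - 83 - 83 = 16 - 166 ≡ 28; y = λ·(83 - 28) - 40 ≡ 2. → (28, 2)

(28, 2)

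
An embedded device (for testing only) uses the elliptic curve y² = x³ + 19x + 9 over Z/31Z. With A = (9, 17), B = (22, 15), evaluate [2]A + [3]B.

First 2A:
Repeated addition: build up to 2A.
2A: tangent at (9, 17): λ = (3·9² + 19)/(2·17) ≡ 14/3. 3⁻¹ ≡ 21 (mod 31), so λ ≡ 14·21 ≡ 15.
  x = λ² - 9 - 9 = 225 - 18 ≡ 21; y = λ·(9 - 21) - 17 ≡ 20. → (21, 20)
2A = (21, 20).
Next 3B:
Repeated addition: build up to 3B.
2B: tangent at (22, 15): λ = (3·22² + 19)/(2·15) ≡ 14/30. 30⁻¹ ≡ 30 (mod 31), so λ ≡ 14·30 ≡ 17.
  x = λ² - 22 - 22 = 289 - 44 ≡ 28; y = λ·(22 - 28) - 15 ≡ 7. → (28, 7)
3B: (28, 7) + (22, 15). λ = (15 - 7)/(22 - 28) ≡ 8/25 mod 31. 25⁻¹ ≡ 5 (mod 31), so λ ≡ 9.
  x = λ² - 28 - 22 = 81 - 50 ≡ 0; y = λ·(28 - 0) - 7 ≡ 28. → (0, 28)
3B = (0, 28).
Finally 2A + 3B:
(21, 20) + (0, 28). λ = (28 - 20)/(0 - 21) ≡ 8/10 mod 31. 10⁻¹ ≡ 28 (mod 31) since 10·28 = 280 ≡ 1, so λ ≡ 7.
  x = λ² - 21 - 0 = 49 - 21 ≡ 28; y = λ·(21 - 28) - 20 ≡ 24. → (28, 24)

(28, 24)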